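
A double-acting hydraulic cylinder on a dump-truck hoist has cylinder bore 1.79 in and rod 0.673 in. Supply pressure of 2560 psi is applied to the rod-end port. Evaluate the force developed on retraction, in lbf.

Rod-side annular area A_ann = π/4 × (1.79² − 0.673²) = 2.161 in^2
On retraction the pressure acts on the annular area (bore minus rod).
F = P × A_ann

F ≈ 5530 lbf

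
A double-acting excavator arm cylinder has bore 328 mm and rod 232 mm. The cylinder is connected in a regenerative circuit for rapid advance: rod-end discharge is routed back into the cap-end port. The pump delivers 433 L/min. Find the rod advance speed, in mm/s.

In regeneration the rod-end outflow joins the pump flow into the cap end, so the net volume the pump must supply per unit advance equals the rod cross-section area.
Rod cross-section A_rod = π/4 × (232 mm)² = 42270 mm^2
v = Q_pump / A_rod

v ≈ 171 mm/s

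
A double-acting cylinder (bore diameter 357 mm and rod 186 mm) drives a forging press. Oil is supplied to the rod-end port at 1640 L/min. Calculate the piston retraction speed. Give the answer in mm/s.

v ≈ 375 mm/s

Rod-side annular area A_ann = π/4 × (357² − 186²) = 72930 mm^2
Flow into the rod-end port fills the annular volume.
v = Q / A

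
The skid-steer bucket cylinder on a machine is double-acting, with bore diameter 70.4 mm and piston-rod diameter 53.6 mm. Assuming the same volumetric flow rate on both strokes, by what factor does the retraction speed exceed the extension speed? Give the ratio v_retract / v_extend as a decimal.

Cap-side area A_cap = π/4 × (70.4 mm)² = 3893 mm^2
Rod-side annular area A_ann = π/4 × (70.4² − 53.6²) = 1636 mm^2
For equal Q, v ∝ 1/A, so v_ret/v_ext = A_cap/A_ann.

v_ret/v_ext ≈ 2.38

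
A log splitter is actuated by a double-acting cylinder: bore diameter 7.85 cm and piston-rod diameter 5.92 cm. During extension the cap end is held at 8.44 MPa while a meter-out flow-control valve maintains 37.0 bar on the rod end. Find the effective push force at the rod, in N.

F ≈ 33100 N

Cap-side area A_cap = π/4 × (7.85 cm)² = 48.40 cm^2
Rod-side annular area A_ann = π/4 × (7.85² − 5.92²) = 20.87 cm^2
Net thrust = P_cap·A_cap − P_rod·A_ann = 40850 N − 7723 N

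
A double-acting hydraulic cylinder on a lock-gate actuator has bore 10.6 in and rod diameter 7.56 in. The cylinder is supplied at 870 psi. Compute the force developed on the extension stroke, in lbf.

Cap-side area A_cap = π/4 × (10.6 in)² = 88.25 in^2
F = P × A_cap = 870 psi × A_cap

F ≈ 76800 lbf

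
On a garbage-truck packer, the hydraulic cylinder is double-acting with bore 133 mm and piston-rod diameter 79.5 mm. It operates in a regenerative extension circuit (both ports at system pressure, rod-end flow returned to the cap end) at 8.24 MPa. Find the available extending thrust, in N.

With equal pressure on both faces, forces on the annular region cancel; the net push is pressure × rod cross-section.
Rod cross-section A_rod = π/4 × (79.5 mm)² = 4964 mm^2
F = P × A_rod

F ≈ 40900 N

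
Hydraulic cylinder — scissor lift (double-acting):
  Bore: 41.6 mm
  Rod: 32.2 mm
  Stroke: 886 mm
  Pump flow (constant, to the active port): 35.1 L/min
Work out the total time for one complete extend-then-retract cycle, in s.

Cap-side area A_cap = π/4 × (41.6 mm)² = 1359 mm^2
Rod-side annular area A_ann = π/4 × (41.6² − 32.2²) = 544.8 mm^2
t_ext = A_cap·L/Q = 2.059 s
t_ret = A_ann·L/Q = 0.8252 s
t_cycle = t_ext + t_ret

t ≈ 2.88 s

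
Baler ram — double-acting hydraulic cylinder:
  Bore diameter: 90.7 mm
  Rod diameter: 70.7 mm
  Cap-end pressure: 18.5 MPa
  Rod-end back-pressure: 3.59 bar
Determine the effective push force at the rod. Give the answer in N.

F ≈ 1.19e5 N

Cap-side area A_cap = π/4 × (90.7 mm)² = 6461 mm^2
Rod-side annular area A_ann = π/4 × (90.7² − 70.7²) = 2535 mm^2
Net thrust = P_cap·A_cap − P_rod·A_ann = 1.195e5 N − 910.2 N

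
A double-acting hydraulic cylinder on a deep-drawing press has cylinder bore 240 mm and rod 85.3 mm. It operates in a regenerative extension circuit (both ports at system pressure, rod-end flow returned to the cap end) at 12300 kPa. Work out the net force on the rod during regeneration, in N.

F ≈ 70300 N

With equal pressure on both faces, forces on the annular region cancel; the net push is pressure × rod cross-section.
Rod cross-section A_rod = π/4 × (85.3 mm)² = 5715 mm^2
F = P × A_rod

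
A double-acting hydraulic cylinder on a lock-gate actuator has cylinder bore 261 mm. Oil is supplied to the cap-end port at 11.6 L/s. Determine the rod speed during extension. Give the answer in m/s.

v ≈ 0.217 m/s

Cap-side area A_cap = π/4 × (261 mm)² = 53500 mm^2
v = Q / A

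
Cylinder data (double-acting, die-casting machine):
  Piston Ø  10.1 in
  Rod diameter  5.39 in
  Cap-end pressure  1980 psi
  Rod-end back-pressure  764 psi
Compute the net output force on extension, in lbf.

Cap-side area A_cap = π/4 × (10.1 in)² = 80.12 in^2
Rod-side annular area A_ann = π/4 × (10.1² − 5.39²) = 57.30 in^2
Net thrust = P_cap·A_cap − P_rod·A_ann = 1.586e5 lbf − 43780 lbf

F ≈ 1.15e5 lbf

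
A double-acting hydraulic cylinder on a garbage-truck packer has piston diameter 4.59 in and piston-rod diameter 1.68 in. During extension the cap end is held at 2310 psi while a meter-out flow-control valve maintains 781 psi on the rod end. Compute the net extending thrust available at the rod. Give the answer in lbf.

Cap-side area A_cap = π/4 × (4.59 in)² = 16.55 in^2
Rod-side annular area A_ann = π/4 × (4.59² − 1.68²) = 14.33 in^2
Net thrust = P_cap·A_cap − P_rod·A_ann = 38220 lbf − 11190 lbf

F ≈ 27000 lbf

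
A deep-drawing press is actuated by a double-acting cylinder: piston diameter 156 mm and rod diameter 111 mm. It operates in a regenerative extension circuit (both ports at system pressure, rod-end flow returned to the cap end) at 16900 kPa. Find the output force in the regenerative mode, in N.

With equal pressure on both faces, forces on the annular region cancel; the net push is pressure × rod cross-section.
Rod cross-section A_rod = π/4 × (111 mm)² = 9677 mm^2
F = P × A_rod

F ≈ 1.64e5 N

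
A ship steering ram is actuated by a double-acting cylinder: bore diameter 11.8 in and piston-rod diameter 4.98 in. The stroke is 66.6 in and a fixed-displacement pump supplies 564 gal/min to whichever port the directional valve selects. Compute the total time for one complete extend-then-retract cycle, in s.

t ≈ 6.11 s

Cap-side area A_cap = π/4 × (11.8 in)² = 109.4 in^2
Rod-side annular area A_ann = π/4 × (11.8² − 4.98²) = 89.88 in^2
t_ext = A_cap·L/Q = 3.354 s
t_ret = A_ann·L/Q = 2.757 s
t_cycle = t_ext + t_ret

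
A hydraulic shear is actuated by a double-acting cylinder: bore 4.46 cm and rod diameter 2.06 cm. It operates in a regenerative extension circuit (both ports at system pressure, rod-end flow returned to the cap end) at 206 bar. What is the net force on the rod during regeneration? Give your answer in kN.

F ≈ 6.87 kN

With equal pressure on both faces, forces on the annular region cancel; the net push is pressure × rod cross-section.
Rod cross-section A_rod = π/4 × (2.06 cm)² = 3.333 cm^2
F = P × A_rod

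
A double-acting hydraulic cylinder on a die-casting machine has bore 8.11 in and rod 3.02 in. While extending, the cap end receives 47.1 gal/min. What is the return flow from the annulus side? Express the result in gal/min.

Cap-side area A_cap = π/4 × (8.11 in)² = 51.66 in^2
Rod-side annular area A_ann = π/4 × (8.11² − 3.02²) = 44.49 in^2
Piston speed v = Q_in/A_cap; rod-end outflow Q_out = v × A_ann = Q_in × A_ann/A_cap.

Q_out ≈ 40.6 gal/min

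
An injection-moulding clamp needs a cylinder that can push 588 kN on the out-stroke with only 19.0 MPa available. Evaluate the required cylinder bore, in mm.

D ≈ 199 mm

Extension force acts on the full piston face: F = P × (π/4)D².
D = √(4F / (πP)) = √(4 × 588 kN / (π × 19.0 MPa))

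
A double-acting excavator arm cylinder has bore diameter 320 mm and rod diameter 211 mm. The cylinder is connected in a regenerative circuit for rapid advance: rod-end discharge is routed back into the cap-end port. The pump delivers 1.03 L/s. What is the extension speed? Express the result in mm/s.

v ≈ 29.5 mm/s

In regeneration the rod-end outflow joins the pump flow into the cap end, so the net volume the pump must supply per unit advance equals the rod cross-section area.
Rod cross-section A_rod = π/4 × (211 mm)² = 34970 mm^2
v = Q_pump / A_rod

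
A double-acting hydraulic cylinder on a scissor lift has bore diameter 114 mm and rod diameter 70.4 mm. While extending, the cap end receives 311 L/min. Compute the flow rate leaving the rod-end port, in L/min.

Q_out ≈ 192 L/min

Cap-side area A_cap = π/4 × (114 mm)² = 10210 mm^2
Rod-side annular area A_ann = π/4 × (114² − 70.4²) = 6314 mm^2
Piston speed v = Q_in/A_cap; rod-end outflow Q_out = v × A_ann = Q_in × A_ann/A_cap.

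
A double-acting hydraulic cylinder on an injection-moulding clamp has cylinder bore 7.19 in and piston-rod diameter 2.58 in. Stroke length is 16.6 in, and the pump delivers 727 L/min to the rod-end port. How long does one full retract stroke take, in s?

t ≈ 0.794 s

Rod-side annular area A_ann = π/4 × (7.19² − 2.58²) = 35.37 in^2
Swept volume V = A × L; t = V / Q = A·L / Q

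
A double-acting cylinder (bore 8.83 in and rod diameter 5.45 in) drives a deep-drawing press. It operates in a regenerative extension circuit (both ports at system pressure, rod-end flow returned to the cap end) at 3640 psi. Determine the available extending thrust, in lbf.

With equal pressure on both faces, forces on the annular region cancel; the net push is pressure × rod cross-section.
Rod cross-section A_rod = π/4 × (5.45 in)² = 23.33 in^2
F = P × A_rod

F ≈ 84900 lbf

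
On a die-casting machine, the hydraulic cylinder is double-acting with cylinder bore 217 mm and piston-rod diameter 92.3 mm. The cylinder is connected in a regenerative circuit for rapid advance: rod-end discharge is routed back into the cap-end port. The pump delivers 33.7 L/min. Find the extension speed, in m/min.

v ≈ 5.04 m/min

In regeneration the rod-end outflow joins the pump flow into the cap end, so the net volume the pump must supply per unit advance equals the rod cross-section area.
Rod cross-section A_rod = π/4 × (92.3 mm)² = 6691 mm^2
v = Q_pump / A_rod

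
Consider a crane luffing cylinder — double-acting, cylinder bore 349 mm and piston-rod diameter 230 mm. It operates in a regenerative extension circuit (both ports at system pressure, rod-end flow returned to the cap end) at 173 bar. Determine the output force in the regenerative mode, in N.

F ≈ 7.19e5 N

With equal pressure on both faces, forces on the annular region cancel; the net push is pressure × rod cross-section.
Rod cross-section A_rod = π/4 × (230 mm)² = 41550 mm^2
F = P × A_rod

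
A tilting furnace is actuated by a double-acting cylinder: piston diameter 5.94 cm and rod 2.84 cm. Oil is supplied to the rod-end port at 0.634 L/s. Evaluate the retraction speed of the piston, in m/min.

Rod-side annular area A_ann = π/4 × (5.94² − 2.84²) = 21.38 cm^2
Flow into the rod-end port fills the annular volume.
v = Q / A

v ≈ 17.8 m/min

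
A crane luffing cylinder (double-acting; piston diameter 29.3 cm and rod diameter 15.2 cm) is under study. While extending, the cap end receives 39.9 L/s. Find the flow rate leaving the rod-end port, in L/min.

Q_out ≈ 1750 L/min

Cap-side area A_cap = π/4 × (29.3 cm)² = 674.3 cm^2
Rod-side annular area A_ann = π/4 × (29.3² − 15.2²) = 492.8 cm^2
Piston speed v = Q_in/A_cap; rod-end outflow Q_out = v × A_ann = Q_in × A_ann/A_cap.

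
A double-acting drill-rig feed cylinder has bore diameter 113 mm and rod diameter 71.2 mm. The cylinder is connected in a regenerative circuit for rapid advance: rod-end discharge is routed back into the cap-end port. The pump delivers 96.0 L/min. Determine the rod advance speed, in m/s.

v ≈ 0.402 m/s

In regeneration the rod-end outflow joins the pump flow into the cap end, so the net volume the pump must supply per unit advance equals the rod cross-section area.
Rod cross-section A_rod = π/4 × (71.2 mm)² = 3982 mm^2
v = Q_pump / A_rod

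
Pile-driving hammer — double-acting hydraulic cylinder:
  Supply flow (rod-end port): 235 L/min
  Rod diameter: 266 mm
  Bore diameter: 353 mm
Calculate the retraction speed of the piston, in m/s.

Rod-side annular area A_ann = π/4 × (353² − 266²) = 42300 mm^2
Flow into the rod-end port fills the annular volume.
v = Q / A

v ≈ 0.0926 m/s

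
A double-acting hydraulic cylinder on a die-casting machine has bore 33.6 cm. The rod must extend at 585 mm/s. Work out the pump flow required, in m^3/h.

Cap-side area A_cap = π/4 × (33.6 cm)² = 886.7 cm^2
Q = A × v

Q ≈ 187 m^3/h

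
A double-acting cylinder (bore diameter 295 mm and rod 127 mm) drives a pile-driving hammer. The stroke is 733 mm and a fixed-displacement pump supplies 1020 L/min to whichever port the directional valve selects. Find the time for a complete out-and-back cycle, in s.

Cap-side area A_cap = π/4 × (295 mm)² = 68350 mm^2
Rod-side annular area A_ann = π/4 × (295² − 127²) = 55680 mm^2
t_ext = A_cap·L/Q = 2.947 s
t_ret = A_ann·L/Q = 2.401 s
t_cycle = t_ext + t_ret

t ≈ 5.35 s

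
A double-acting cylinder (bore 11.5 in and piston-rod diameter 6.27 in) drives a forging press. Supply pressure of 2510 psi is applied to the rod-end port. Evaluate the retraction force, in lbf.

Rod-side annular area A_ann = π/4 × (11.5² − 6.27²) = 72.99 in^2
On retraction the pressure acts on the annular area (bore minus rod).
F = P × A_ann

F ≈ 1.83e5 lbf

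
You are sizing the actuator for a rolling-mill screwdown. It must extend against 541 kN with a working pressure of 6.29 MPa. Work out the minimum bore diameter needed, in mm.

D ≈ 331 mm

Extension force acts on the full piston face: F = P × (π/4)D².
D = √(4F / (πP)) = √(4 × 541 kN / (π × 6.29 MPa))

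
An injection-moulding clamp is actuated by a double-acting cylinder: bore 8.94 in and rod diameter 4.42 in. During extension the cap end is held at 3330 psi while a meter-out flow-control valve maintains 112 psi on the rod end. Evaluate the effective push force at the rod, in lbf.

Cap-side area A_cap = π/4 × (8.94 in)² = 62.77 in^2
Rod-side annular area A_ann = π/4 × (8.94² − 4.42²) = 47.43 in^2
Net thrust = P_cap·A_cap − P_rod·A_ann = 2.090e5 lbf − 5312 lbf

F ≈ 2.04e5 lbf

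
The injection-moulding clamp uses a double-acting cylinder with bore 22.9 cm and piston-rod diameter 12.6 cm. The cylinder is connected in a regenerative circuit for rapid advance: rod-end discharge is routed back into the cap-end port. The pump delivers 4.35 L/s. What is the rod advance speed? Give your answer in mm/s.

In regeneration the rod-end outflow joins the pump flow into the cap end, so the net volume the pump must supply per unit advance equals the rod cross-section area.
Rod cross-section A_rod = π/4 × (12.6 cm)² = 124.7 cm^2
v = Q_pump / A_rod

v ≈ 349 mm/s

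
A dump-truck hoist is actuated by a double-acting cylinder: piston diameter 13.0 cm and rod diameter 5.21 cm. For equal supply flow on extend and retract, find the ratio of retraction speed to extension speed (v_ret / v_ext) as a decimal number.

v_ret/v_ext ≈ 1.19

Cap-side area A_cap = π/4 × (13.0 cm)² = 132.7 cm^2
Rod-side annular area A_ann = π/4 × (13.0² − 5.21²) = 111.4 cm^2
For equal Q, v ∝ 1/A, so v_ret/v_ext = A_cap/A_ann.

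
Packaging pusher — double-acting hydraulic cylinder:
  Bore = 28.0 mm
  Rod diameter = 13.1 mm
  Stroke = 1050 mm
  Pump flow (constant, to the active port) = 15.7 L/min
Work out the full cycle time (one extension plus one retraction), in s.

Cap-side area A_cap = π/4 × (28.0 mm)² = 615.8 mm^2
Rod-side annular area A_ann = π/4 × (28.0² − 13.1²) = 481.0 mm^2
t_ext = A_cap·L/Q = 2.471 s
t_ret = A_ann·L/Q = 1.930 s
t_cycle = t_ext + t_ret

t ≈ 4.40 s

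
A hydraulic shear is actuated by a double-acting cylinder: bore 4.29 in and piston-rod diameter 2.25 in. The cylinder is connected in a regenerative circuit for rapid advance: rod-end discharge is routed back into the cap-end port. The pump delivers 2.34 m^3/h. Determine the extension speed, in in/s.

In regeneration the rod-end outflow joins the pump flow into the cap end, so the net volume the pump must supply per unit advance equals the rod cross-section area.
Rod cross-section A_rod = π/4 × (2.25 in)² = 3.976 in^2
v = Q_pump / A_rod

v ≈ 9.98 in/s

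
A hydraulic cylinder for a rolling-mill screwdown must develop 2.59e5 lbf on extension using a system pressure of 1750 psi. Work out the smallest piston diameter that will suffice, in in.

Extension force acts on the full piston face: F = P × (π/4)D².
D = √(4F / (πP)) = √(4 × 2.59e5 lbf / (π × 1750 psi))

D ≈ 13.7 in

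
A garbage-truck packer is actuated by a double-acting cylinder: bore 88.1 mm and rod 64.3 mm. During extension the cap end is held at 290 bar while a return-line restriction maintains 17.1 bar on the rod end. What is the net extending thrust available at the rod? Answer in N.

F ≈ 1.72e5 N

Cap-side area A_cap = π/4 × (88.1 mm)² = 6096 mm^2
Rod-side annular area A_ann = π/4 × (88.1² − 64.3²) = 2849 mm^2
Net thrust = P_cap·A_cap − P_rod·A_ann = 1.768e5 N − 4871 N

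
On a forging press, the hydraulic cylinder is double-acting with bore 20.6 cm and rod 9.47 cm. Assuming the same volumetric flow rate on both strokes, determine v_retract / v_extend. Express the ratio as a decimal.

v_ret/v_ext ≈ 1.27

Cap-side area A_cap = π/4 × (20.6 cm)² = 333.3 cm^2
Rod-side annular area A_ann = π/4 × (20.6² − 9.47²) = 262.9 cm^2
For equal Q, v ∝ 1/A, so v_ret/v_ext = A_cap/A_ann.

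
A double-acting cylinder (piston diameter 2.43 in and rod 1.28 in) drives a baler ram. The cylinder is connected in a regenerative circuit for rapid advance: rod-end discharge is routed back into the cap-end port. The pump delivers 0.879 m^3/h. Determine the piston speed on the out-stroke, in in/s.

v ≈ 11.6 in/s

In regeneration the rod-end outflow joins the pump flow into the cap end, so the net volume the pump must supply per unit advance equals the rod cross-section area.
Rod cross-section A_rod = π/4 × (1.28 in)² = 1.287 in^2
v = Q_pump / A_rod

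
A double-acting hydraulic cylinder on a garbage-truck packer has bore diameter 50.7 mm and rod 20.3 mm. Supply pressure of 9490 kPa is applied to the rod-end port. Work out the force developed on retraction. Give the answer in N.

F ≈ 16100 N

Rod-side annular area A_ann = π/4 × (50.7² − 20.3²) = 1695 mm^2
On retraction the pressure acts on the annular area (bore minus rod).
F = P × A_ann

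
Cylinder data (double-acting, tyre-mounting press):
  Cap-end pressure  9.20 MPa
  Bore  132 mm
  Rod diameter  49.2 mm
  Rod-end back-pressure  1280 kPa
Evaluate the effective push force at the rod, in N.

F ≈ 1.11e5 N

Cap-side area A_cap = π/4 × (132 mm)² = 13680 mm^2
Rod-side annular area A_ann = π/4 × (132² − 49.2²) = 11780 mm^2
Net thrust = P_cap·A_cap − P_rod·A_ann = 1.259e5 N − 15080 N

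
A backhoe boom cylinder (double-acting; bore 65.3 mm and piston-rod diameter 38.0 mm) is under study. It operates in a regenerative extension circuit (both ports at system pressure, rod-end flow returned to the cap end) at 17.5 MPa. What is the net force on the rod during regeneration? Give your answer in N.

With equal pressure on both faces, forces on the annular region cancel; the net push is pressure × rod cross-section.
Rod cross-section A_rod = π/4 × (38.0 mm)² = 1134 mm^2
F = P × A_rod

F ≈ 19800 N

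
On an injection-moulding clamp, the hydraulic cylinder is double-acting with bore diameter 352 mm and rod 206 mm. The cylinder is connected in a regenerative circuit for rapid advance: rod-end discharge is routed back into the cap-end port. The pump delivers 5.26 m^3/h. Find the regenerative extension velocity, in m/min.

In regeneration the rod-end outflow joins the pump flow into the cap end, so the net volume the pump must supply per unit advance equals the rod cross-section area.
Rod cross-section A_rod = π/4 × (206 mm)² = 33330 mm^2
v = Q_pump / A_rod

v ≈ 2.63 m/min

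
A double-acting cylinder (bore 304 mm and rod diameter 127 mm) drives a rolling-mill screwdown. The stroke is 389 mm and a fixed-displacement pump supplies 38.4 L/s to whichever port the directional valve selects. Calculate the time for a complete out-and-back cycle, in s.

t ≈ 1.34 s

Cap-side area A_cap = π/4 × (304 mm)² = 72580 mm^2
Rod-side annular area A_ann = π/4 × (304² − 127²) = 59920 mm^2
t_ext = A_cap·L/Q = 0.7353 s
t_ret = A_ann·L/Q = 0.6070 s
t_cycle = t_ext + t_ret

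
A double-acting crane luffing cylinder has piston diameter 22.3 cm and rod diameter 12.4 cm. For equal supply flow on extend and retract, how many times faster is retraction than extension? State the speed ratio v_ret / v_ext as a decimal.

Cap-side area A_cap = π/4 × (22.3 cm)² = 390.6 cm^2
Rod-side annular area A_ann = π/4 × (22.3² − 12.4²) = 269.8 cm^2
For equal Q, v ∝ 1/A, so v_ret/v_ext = A_cap/A_ann.

v_ret/v_ext ≈ 1.45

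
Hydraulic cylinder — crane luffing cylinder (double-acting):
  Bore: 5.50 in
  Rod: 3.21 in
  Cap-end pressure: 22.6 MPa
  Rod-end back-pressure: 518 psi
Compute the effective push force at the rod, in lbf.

Cap-side area A_cap = π/4 × (5.50 in)² = 23.76 in^2
Rod-side annular area A_ann = π/4 × (5.50² − 3.21²) = 15.67 in^2
Net thrust = P_cap·A_cap − P_rod·A_ann = 77880 lbf − 8115 lbf

F ≈ 69800 lbf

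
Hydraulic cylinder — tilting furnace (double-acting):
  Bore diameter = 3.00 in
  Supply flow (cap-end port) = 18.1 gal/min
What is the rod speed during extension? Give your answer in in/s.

v ≈ 9.86 in/s

Cap-side area A_cap = π/4 × (3.00 in)² = 7.069 in^2
v = Q / A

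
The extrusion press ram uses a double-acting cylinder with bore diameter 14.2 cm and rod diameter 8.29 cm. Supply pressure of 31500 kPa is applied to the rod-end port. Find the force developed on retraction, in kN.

F ≈ 329 kN

Rod-side annular area A_ann = π/4 × (14.2² − 8.29²) = 104.4 cm^2
On retraction the pressure acts on the annular area (bore minus rod).
F = P × A_ann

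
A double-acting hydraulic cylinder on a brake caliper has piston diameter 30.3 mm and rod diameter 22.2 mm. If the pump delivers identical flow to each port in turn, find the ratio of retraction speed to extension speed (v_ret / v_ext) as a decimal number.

Cap-side area A_cap = π/4 × (30.3 mm)² = 721.1 mm^2
Rod-side annular area A_ann = π/4 × (30.3² − 22.2²) = 334.0 mm^2
For equal Q, v ∝ 1/A, so v_ret/v_ext = A_cap/A_ann.

v_ret/v_ext ≈ 2.16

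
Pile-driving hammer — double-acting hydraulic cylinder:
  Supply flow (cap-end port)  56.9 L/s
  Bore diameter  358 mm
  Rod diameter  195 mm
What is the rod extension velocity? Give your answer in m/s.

v ≈ 0.565 m/s

Cap-side area A_cap = π/4 × (358 mm)² = 1.007e5 mm^2
v = Q / A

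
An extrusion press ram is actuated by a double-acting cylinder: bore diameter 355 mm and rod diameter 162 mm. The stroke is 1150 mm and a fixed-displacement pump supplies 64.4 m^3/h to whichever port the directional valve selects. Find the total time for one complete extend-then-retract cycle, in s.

Cap-side area A_cap = π/4 × (355 mm)² = 98980 mm^2
Rod-side annular area A_ann = π/4 × (355² − 162²) = 78370 mm^2
t_ext = A_cap·L/Q = 6.363 s
t_ret = A_ann·L/Q = 5.038 s
t_cycle = t_ext + t_ret

t ≈ 11.4 s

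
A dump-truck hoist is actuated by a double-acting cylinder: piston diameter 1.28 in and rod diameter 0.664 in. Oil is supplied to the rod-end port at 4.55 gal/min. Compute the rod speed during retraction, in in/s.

Rod-side annular area A_ann = π/4 × (1.28² − 0.664²) = 0.9405 in^2
Flow into the rod-end port fills the annular volume.
v = Q / A

v ≈ 18.6 in/s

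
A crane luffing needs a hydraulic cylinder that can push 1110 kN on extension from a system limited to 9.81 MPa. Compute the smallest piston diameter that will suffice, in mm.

Extension force acts on the full piston face: F = P × (π/4)D².
D = √(4F / (πP)) = √(4 × 1110 kN / (π × 9.81 MPa))

D ≈ 380 mm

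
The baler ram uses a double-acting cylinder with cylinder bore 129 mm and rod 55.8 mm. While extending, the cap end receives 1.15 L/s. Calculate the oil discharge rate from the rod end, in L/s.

Cap-side area A_cap = π/4 × (129 mm)² = 13070 mm^2
Rod-side annular area A_ann = π/4 × (129² − 55.8²) = 10620 mm^2
Piston speed v = Q_in/A_cap; rod-end outflow Q_out = v × A_ann = Q_in × A_ann/A_cap.

Q_out ≈ 0.935 L/s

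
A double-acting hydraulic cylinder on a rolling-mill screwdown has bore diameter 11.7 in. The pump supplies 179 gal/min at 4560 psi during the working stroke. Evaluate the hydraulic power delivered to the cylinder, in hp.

Hydraulic power = P × Q

W ≈ 476 hp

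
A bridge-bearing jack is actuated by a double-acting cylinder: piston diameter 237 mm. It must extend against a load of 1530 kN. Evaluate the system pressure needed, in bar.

Cap-side area A_cap = π/4 × (237 mm)² = 44120 mm^2
P = F / A = 1530 kN / A

P ≈ 347 bar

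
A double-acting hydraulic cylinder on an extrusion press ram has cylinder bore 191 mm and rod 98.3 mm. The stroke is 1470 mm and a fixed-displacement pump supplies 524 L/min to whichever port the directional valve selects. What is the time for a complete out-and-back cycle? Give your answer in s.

Cap-side area A_cap = π/4 × (191 mm)² = 28650 mm^2
Rod-side annular area A_ann = π/4 × (191² − 98.3²) = 21060 mm^2
t_ext = A_cap·L/Q = 4.823 s
t_ret = A_ann·L/Q = 3.545 s
t_cycle = t_ext + t_ret

t ≈ 8.37 s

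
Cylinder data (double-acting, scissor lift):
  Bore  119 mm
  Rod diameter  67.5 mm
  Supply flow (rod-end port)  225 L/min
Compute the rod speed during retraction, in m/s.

v ≈ 0.497 m/s

Rod-side annular area A_ann = π/4 × (119² − 67.5²) = 7544 mm^2
Flow into the rod-end port fills the annular volume.
v = Q / A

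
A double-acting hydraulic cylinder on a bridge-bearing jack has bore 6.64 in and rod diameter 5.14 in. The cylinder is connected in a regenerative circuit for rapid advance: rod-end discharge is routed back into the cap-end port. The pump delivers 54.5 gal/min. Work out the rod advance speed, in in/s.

In regeneration the rod-end outflow joins the pump flow into the cap end, so the net volume the pump must supply per unit advance equals the rod cross-section area.
Rod cross-section A_rod = π/4 × (5.14 in)² = 20.75 in^2
v = Q_pump / A_rod

v ≈ 10.1 in/s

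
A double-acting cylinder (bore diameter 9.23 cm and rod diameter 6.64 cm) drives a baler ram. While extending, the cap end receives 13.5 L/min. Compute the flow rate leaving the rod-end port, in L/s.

Q_out ≈ 0.109 L/s

Cap-side area A_cap = π/4 × (9.23 cm)² = 66.91 cm^2
Rod-side annular area A_ann = π/4 × (9.23² − 6.64²) = 32.28 cm^2
Piston speed v = Q_in/A_cap; rod-end outflow Q_out = v × A_ann = Q_in × A_ann/A_cap.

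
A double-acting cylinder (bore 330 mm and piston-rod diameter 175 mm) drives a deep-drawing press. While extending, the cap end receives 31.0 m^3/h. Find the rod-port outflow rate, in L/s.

Cap-side area A_cap = π/4 × (330 mm)² = 85530 mm^2
Rod-side annular area A_ann = π/4 × (330² − 175²) = 61480 mm^2
Piston speed v = Q_in/A_cap; rod-end outflow Q_out = v × A_ann = Q_in × A_ann/A_cap.

Q_out ≈ 6.19 L/s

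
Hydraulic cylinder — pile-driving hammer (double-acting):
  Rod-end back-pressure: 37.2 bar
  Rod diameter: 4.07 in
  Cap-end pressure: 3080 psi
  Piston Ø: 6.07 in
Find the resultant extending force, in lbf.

F ≈ 80500 lbf

Cap-side area A_cap = π/4 × (6.07 in)² = 28.94 in^2
Rod-side annular area A_ann = π/4 × (6.07² − 4.07²) = 15.93 in^2
Net thrust = P_cap·A_cap − P_rod·A_ann = 89130 lbf − 8594 lbf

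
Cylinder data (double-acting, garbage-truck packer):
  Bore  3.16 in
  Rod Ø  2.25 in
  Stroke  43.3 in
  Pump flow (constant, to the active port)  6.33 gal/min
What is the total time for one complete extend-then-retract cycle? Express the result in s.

Cap-side area A_cap = π/4 × (3.16 in)² = 7.843 in^2
Rod-side annular area A_ann = π/4 × (3.16² − 2.25²) = 3.867 in^2
t_ext = A_cap·L/Q = 13.93 s
t_ret = A_ann·L/Q = 6.870 s
t_cycle = t_ext + t_ret

t ≈ 20.8 s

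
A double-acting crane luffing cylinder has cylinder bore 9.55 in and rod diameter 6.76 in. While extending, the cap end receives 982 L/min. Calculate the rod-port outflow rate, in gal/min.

Q_out ≈ 129 gal/min

Cap-side area A_cap = π/4 × (9.55 in)² = 71.63 in^2
Rod-side annular area A_ann = π/4 × (9.55² − 6.76²) = 35.74 in^2
Piston speed v = Q_in/A_cap; rod-end outflow Q_out = v × A_ann = Q_in × A_ann/A_cap.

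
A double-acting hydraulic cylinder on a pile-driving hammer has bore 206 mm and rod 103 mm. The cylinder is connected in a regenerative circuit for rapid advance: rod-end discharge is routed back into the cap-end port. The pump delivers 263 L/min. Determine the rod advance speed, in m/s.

v ≈ 0.526 m/s

In regeneration the rod-end outflow joins the pump flow into the cap end, so the net volume the pump must supply per unit advance equals the rod cross-section area.
Rod cross-section A_rod = π/4 × (103 mm)² = 8332 mm^2
v = Q_pump / A_rod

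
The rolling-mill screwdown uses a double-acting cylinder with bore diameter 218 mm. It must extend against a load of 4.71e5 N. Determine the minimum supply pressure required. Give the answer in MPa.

P ≈ 12.6 MPa

Cap-side area A_cap = π/4 × (218 mm)² = 37330 mm^2
P = F / A = 4.71e5 N / A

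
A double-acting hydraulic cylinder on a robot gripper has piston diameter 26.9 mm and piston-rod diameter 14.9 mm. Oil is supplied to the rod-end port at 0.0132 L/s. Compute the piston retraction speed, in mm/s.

Rod-side annular area A_ann = π/4 × (26.9² − 14.9²) = 394.0 mm^2
Flow into the rod-end port fills the annular volume.
v = Q / A

v ≈ 33.5 mm/s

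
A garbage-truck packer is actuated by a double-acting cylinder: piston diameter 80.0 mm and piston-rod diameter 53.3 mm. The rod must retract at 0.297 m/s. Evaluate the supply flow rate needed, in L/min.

Rod-side annular area A_ann = π/4 × (80.0² − 53.3²) = 2795 mm^2
Q = A × v

Q ≈ 49.8 L/min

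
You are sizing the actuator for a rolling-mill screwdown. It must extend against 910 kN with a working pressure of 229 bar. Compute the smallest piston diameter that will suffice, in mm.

D ≈ 225 mm

Extension force acts on the full piston face: F = P × (π/4)D².
D = √(4F / (πP)) = √(4 × 910 kN / (π × 229 bar))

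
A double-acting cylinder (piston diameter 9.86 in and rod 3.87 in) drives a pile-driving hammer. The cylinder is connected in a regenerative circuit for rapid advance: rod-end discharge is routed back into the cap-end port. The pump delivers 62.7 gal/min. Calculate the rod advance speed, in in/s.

v ≈ 20.5 in/s

In regeneration the rod-end outflow joins the pump flow into the cap end, so the net volume the pump must supply per unit advance equals the rod cross-section area.
Rod cross-section A_rod = π/4 × (3.87 in)² = 11.76 in^2
v = Q_pump / A_rod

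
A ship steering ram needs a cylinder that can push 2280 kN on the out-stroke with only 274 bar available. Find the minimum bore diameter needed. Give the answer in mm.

D ≈ 325 mm

Extension force acts on the full piston face: F = P × (π/4)D².
D = √(4F / (πP)) = √(4 × 2280 kN / (π × 274 bar))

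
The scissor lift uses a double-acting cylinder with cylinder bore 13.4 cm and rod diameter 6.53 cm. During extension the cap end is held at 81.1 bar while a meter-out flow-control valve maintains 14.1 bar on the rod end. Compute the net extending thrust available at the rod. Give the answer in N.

Cap-side area A_cap = π/4 × (13.4 cm)² = 141.0 cm^2
Rod-side annular area A_ann = π/4 × (13.4² − 6.53²) = 107.5 cm^2
Net thrust = P_cap·A_cap − P_rod·A_ann = 1.144e5 N − 15160 N

F ≈ 99200 N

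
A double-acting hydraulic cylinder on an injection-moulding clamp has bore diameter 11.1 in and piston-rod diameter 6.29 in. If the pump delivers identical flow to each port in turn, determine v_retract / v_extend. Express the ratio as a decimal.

v_ret/v_ext ≈ 1.47

Cap-side area A_cap = π/4 × (11.1 in)² = 96.77 in^2
Rod-side annular area A_ann = π/4 × (11.1² − 6.29²) = 65.70 in^2
For equal Q, v ∝ 1/A, so v_ret/v_ext = A_cap/A_ann.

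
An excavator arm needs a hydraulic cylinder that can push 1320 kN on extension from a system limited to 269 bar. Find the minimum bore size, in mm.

D ≈ 250 mm

Extension force acts on the full piston face: F = P × (π/4)D².
D = √(4F / (πP)) = √(4 × 1320 kN / (π × 269 bar))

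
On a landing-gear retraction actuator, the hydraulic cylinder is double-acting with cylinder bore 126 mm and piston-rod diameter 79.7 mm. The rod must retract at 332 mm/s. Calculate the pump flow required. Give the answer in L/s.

Q ≈ 2.48 L/s

Rod-side annular area A_ann = π/4 × (126² − 79.7²) = 7480 mm^2
Q = A × v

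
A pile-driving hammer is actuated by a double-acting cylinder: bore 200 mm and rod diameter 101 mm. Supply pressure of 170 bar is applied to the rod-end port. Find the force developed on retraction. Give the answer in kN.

F ≈ 398 kN

Rod-side annular area A_ann = π/4 × (200² − 101²) = 23400 mm^2
On retraction the pressure acts on the annular area (bore minus rod).
F = P × A_ann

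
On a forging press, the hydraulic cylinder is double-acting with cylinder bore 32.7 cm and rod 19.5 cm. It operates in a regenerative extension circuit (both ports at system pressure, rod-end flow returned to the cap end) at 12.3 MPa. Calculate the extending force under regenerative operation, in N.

F ≈ 3.67e5 N

With equal pressure on both faces, forces on the annular region cancel; the net push is pressure × rod cross-section.
Rod cross-section A_rod = π/4 × (19.5 cm)² = 298.6 cm^2
F = P × A_rod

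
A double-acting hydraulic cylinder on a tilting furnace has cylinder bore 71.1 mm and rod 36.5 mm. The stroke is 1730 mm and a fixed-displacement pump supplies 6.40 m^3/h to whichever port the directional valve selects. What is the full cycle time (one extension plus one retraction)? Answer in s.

Cap-side area A_cap = π/4 × (71.1 mm)² = 3970 mm^2
Rod-side annular area A_ann = π/4 × (71.1² − 36.5²) = 2924 mm^2
t_ext = A_cap·L/Q = 3.864 s
t_ret = A_ann·L/Q = 2.845 s
t_cycle = t_ext + t_ret

t ≈ 6.71 s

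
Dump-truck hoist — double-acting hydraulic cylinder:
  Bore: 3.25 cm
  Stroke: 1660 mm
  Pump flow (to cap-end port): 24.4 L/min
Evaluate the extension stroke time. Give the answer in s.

t ≈ 3.39 s

Cap-side area A_cap = π/4 × (3.25 cm)² = 8.296 cm^2
Swept volume V = A × L; t = V / Q = A·L / Q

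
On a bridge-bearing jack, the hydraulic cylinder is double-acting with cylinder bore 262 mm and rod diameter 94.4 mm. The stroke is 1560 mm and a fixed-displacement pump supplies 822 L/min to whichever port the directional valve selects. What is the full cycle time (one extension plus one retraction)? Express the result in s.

Cap-side area A_cap = π/4 × (262 mm)² = 53910 mm^2
Rod-side annular area A_ann = π/4 × (262² − 94.4²) = 46910 mm^2
t_ext = A_cap·L/Q = 6.139 s
t_ret = A_ann·L/Q = 5.342 s
t_cycle = t_ext + t_ret

t ≈ 11.5 s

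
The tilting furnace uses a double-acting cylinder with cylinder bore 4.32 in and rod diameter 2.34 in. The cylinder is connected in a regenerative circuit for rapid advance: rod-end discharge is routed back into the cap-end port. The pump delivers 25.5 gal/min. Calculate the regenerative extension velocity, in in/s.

In regeneration the rod-end outflow joins the pump flow into the cap end, so the net volume the pump must supply per unit advance equals the rod cross-section area.
Rod cross-section A_rod = π/4 × (2.34 in)² = 4.301 in^2
v = Q_pump / A_rod

v ≈ 22.8 in/s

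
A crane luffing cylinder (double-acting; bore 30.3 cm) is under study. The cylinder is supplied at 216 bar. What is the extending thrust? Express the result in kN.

F ≈ 1560 kN

Cap-side area A_cap = π/4 × (30.3 cm)² = 721.1 cm^2
F = P × A_cap = 216 bar × A_cap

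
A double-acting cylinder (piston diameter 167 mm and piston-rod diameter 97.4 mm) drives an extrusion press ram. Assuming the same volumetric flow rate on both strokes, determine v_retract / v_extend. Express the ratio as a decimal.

v_ret/v_ext ≈ 1.52

Cap-side area A_cap = π/4 × (167 mm)² = 21900 mm^2
Rod-side annular area A_ann = π/4 × (167² − 97.4²) = 14450 mm^2
For equal Q, v ∝ 1/A, so v_ret/v_ext = A_cap/A_ann.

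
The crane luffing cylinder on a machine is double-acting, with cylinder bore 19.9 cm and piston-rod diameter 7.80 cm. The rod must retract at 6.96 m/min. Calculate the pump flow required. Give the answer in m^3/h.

Rod-side annular area A_ann = π/4 × (19.9² − 7.80²) = 263.2 cm^2
Q = A × v

Q ≈ 11.0 m^3/h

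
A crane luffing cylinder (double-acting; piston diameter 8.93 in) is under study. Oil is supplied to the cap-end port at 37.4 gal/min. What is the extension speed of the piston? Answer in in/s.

Cap-side area A_cap = π/4 × (8.93 in)² = 62.63 in^2
v = Q / A

v ≈ 2.30 in/s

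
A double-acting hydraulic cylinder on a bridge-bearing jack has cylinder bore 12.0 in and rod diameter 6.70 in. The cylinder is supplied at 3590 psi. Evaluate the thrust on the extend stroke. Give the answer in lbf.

F ≈ 4.06e5 lbf

Cap-side area A_cap = π/4 × (12.0 in)² = 113.1 in^2
F = P × A_cap = 3590 psi × A_cap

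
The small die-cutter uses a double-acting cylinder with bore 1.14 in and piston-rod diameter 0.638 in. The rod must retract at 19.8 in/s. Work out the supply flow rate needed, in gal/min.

Rod-side annular area A_ann = π/4 × (1.14² − 0.638²) = 0.7010 in^2
Q = A × v

Q ≈ 3.61 gal/min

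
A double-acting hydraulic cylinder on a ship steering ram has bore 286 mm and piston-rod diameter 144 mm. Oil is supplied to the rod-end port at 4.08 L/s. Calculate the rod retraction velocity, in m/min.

Rod-side annular area A_ann = π/4 × (286² − 144²) = 47960 mm^2
Flow into the rod-end port fills the annular volume.
v = Q / A

v ≈ 5.10 m/min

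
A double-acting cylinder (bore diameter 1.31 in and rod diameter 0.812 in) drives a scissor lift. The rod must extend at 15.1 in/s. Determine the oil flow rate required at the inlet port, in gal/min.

Q ≈ 5.29 gal/min

Cap-side area A_cap = π/4 × (1.31 in)² = 1.348 in^2
Q = A × v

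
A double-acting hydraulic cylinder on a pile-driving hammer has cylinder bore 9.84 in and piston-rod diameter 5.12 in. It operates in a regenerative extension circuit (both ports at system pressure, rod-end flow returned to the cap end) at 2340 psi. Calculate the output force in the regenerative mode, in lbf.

With equal pressure on both faces, forces on the annular region cancel; the net push is pressure × rod cross-section.
Rod cross-section A_rod = π/4 × (5.12 in)² = 20.59 in^2
F = P × A_rod

F ≈ 48200 lbf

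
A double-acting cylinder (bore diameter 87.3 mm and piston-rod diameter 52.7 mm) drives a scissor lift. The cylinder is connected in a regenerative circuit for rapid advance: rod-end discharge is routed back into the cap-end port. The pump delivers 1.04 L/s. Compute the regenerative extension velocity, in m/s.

v ≈ 0.477 m/s

In regeneration the rod-end outflow joins the pump flow into the cap end, so the net volume the pump must supply per unit advance equals the rod cross-section area.
Rod cross-section A_rod = π/4 × (52.7 mm)² = 2181 mm^2
v = Q_pump / A_rod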